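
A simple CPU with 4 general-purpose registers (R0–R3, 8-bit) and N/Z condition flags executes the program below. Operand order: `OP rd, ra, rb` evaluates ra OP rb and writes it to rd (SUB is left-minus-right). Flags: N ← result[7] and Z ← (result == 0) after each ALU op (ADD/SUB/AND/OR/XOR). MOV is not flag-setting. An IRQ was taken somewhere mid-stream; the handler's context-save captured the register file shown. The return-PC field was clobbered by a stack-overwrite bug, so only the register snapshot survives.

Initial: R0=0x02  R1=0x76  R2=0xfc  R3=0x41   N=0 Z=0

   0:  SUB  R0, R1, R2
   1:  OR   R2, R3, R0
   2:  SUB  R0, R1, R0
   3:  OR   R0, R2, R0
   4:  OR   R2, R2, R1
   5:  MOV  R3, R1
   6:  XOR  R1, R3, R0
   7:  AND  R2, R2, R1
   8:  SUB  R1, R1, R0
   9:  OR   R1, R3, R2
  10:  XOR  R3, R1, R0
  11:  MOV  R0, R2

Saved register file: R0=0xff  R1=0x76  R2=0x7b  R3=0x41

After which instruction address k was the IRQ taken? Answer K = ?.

K = 3

after  0: R0=0x7a R1=0x76 R2=0xfc R3=0x41  N=0 Z=0
after  1: R0=0x7a R1=0x76 R2=0x7b R3=0x41  N=0 Z=0
after  2: R0=0xfc R1=0x76 R2=0x7b R3=0x41  N=1 Z=0
after  3: R0=0xff R1=0x76 R2=0x7b R3=0x41  N=1 Z=0
-- IRQ taken; context saved, return-PC = 4 --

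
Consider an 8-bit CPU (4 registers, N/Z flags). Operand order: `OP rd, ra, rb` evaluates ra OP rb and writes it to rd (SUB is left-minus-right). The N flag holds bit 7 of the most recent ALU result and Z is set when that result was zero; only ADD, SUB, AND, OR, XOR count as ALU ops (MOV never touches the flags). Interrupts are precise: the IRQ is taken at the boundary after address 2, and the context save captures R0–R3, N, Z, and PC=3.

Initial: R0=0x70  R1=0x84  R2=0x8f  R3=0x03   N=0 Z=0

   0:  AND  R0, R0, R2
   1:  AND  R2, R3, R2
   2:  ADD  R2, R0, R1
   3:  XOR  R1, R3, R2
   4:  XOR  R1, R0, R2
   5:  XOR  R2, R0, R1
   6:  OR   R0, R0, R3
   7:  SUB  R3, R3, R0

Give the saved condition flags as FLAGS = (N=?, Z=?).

FLAGS = (N=1, Z=0)

after  0: R0=0x00 R1=0x84 R2=0x8f R3=0x03  N=0 Z=1
after  1: R0=0x00 R1=0x84 R2=0x03 R3=0x03  N=0 Z=0
after  2: R0=0x00 R1=0x84 R2=0x84 R3=0x03  N=1 Z=0
-- IRQ taken; context saved, return-PC = 3 --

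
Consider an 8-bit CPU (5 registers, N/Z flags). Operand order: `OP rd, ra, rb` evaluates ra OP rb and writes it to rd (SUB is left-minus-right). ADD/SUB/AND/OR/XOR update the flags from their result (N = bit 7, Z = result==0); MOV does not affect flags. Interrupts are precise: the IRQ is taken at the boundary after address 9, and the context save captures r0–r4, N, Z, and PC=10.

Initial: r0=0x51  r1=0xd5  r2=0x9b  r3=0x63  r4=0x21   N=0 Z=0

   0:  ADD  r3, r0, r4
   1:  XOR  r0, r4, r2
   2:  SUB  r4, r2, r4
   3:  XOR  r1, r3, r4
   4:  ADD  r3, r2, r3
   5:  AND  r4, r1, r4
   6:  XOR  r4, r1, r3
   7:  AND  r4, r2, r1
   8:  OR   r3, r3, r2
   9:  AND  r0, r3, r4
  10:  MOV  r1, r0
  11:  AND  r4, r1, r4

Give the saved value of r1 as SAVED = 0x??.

SAVED = 0x08

after  0: r0=0x51 r1=0xd5 r2=0x9b r3=0x72 r4=0x21  N=0 Z=0
after  1: r0=0xba r1=0xd5 r2=0x9b r3=0x72 r4=0x21  N=1 Z=0
after  2: r0=0xba r1=0xd5 r2=0x9b r3=0x72 r4=0x7a  N=0 Z=0
after  3: r0=0xba r1=0x08 r2=0x9b r3=0x72 r4=0x7a  N=0 Z=0
after  4: r0=0xba r1=0x08 r2=0x9b r3=0x0d r4=0x7a  N=0 Z=0
after  5: r0=0xba r1=0x08 r2=0x9b r3=0x0d r4=0x08  N=0 Z=0
after  6: r0=0xba r1=0x08 r2=0x9b r3=0x0d r4=0x05  N=0 Z=0
after  7: r0=0xba r1=0x08 r2=0x9b r3=0x0d r4=0x08  N=0 Z=0
after  8: r0=0xba r1=0x08 r2=0x9b r3=0x9f r4=0x08  N=1 Z=0
after  9: r0=0x08 r1=0x08 r2=0x9b r3=0x9f r4=0x08  N=0 Z=0
-- IRQ taken; context saved, return-PC = 10 --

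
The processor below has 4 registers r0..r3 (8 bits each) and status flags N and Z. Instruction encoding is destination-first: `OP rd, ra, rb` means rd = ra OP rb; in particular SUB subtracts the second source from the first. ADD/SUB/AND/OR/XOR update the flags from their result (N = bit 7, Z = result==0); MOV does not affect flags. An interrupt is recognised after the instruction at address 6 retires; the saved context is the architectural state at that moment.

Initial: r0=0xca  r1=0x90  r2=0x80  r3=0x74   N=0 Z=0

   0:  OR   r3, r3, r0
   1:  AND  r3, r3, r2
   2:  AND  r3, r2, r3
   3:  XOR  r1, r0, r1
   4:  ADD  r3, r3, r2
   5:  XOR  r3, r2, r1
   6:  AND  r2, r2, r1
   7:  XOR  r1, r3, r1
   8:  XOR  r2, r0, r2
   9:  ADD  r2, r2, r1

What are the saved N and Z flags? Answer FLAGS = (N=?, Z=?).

after  0: r0=0xca r1=0x90 r2=0x80 r3=0xfe  N=1 Z=0
after  1: r0=0xca r1=0x90 r2=0x80 r3=0x80  N=1 Z=0
after  2: r0=0xca r1=0x90 r2=0x80 r3=0x80  N=1 Z=0
after  3: r0=0xca r1=0x5a r2=0x80 r3=0x80  N=0 Z=0
after  4: r0=0xca r1=0x5a r2=0x80 r3=0x00  N=0 Z=1
after  5: r0=0xca r1=0x5a r2=0x80 r3=0xda  N=1 Z=0
after  6: r0=0xca r1=0x5a r2=0x00 r3=0xda  N=0 Z=1
-- IRQ taken; context saved, return-PC = 7 --

FLAGS = (N=0, Z=1)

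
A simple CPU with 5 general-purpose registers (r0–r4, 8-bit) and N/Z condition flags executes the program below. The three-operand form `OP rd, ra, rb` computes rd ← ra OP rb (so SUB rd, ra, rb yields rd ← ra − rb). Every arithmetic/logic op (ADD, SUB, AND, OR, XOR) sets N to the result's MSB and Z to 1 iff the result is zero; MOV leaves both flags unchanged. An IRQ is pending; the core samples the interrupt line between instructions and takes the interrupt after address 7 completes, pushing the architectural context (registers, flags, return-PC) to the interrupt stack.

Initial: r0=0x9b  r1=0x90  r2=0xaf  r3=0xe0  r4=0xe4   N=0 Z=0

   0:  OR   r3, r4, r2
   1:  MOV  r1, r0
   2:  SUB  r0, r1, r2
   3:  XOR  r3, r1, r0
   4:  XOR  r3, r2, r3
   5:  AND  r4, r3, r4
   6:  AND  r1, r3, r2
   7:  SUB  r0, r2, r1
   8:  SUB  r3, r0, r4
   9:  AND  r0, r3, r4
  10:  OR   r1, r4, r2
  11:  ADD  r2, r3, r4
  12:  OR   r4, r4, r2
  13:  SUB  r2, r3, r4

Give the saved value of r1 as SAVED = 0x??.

SAVED = 0x88

after  0: r0=0x9b r1=0x90 r2=0xaf r3=0xef r4=0xe4  N=1 Z=0
after  1: r0=0x9b r1=0x9b r2=0xaf r3=0xef r4=0xe4  N=1 Z=0
after  2: r0=0xec r1=0x9b r2=0xaf r3=0xef r4=0xe4  N=1 Z=0
after  3: r0=0xec r1=0x9b r2=0xaf r3=0x77 r4=0xe4  N=0 Z=0
after  4: r0=0xec r1=0x9b r2=0xaf r3=0xd8 r4=0xe4  N=1 Z=0
after  5: r0=0xec r1=0x9b r2=0xaf r3=0xd8 r4=0xc0  N=1 Z=0
after  6: r0=0xec r1=0x88 r2=0xaf r3=0xd8 r4=0xc0  N=1 Z=0
after  7: r0=0x27 r1=0x88 r2=0xaf r3=0xd8 r4=0xc0  N=0 Z=0
-- IRQ taken; context saved, return-PC = 8 --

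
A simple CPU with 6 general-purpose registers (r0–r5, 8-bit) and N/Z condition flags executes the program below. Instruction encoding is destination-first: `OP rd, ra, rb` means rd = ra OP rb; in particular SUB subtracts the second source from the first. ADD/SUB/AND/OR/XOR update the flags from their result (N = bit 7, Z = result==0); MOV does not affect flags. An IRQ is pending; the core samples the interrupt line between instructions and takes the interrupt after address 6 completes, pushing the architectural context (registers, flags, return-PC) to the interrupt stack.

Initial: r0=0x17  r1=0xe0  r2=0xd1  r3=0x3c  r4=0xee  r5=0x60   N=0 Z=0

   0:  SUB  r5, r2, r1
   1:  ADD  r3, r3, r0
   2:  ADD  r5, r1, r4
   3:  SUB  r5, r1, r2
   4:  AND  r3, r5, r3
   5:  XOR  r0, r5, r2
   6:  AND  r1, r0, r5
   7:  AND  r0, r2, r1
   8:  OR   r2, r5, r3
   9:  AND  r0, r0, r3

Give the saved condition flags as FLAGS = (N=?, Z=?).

FLAGS = (N=0, Z=0)

after  0: r0=0x17 r1=0xe0 r2=0xd1 r3=0x3c r4=0xee r5=0xf1  N=1 Z=0
after  1: r0=0x17 r1=0xe0 r2=0xd1 r3=0x53 r4=0xee r5=0xf1  N=0 Z=0
after  2: r0=0x17 r1=0xe0 r2=0xd1 r3=0x53 r4=0xee r5=0xce  N=1 Z=0
after  3: r0=0x17 r1=0xe0 r2=0xd1 r3=0x53 r4=0xee r5=0x0f  N=0 Z=0
after  4: r0=0x17 r1=0xe0 r2=0xd1 r3=0x03 r4=0xee r5=0x0f  N=0 Z=0
after  5: r0=0xde r1=0xe0 r2=0xd1 r3=0x03 r4=0xee r5=0x0f  N=1 Z=0
after  6: r0=0xde r1=0x0e r2=0xd1 r3=0x03 r4=0xee r5=0x0f  N=0 Z=0
-- IRQ taken; context saved, return-PC = 7 --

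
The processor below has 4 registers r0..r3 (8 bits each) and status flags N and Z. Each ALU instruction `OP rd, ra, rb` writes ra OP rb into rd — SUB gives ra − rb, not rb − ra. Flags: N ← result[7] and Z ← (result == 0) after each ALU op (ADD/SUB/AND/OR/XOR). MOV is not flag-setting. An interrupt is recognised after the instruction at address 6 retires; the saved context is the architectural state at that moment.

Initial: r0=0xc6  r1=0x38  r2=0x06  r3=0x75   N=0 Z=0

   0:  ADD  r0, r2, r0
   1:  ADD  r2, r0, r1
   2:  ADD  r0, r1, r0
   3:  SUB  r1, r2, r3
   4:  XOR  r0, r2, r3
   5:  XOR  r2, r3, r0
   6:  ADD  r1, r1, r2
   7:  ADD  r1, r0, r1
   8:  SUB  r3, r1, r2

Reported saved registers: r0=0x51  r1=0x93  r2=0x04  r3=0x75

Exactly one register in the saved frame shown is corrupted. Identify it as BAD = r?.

BAD = r0

after  0: r0=0xcc r1=0x38 r2=0x06 r3=0x75  N=1 Z=0
after  1: r0=0xcc r1=0x38 r2=0x04 r3=0x75  N=0 Z=0
after  2: r0=0x04 r1=0x38 r2=0x04 r3=0x75  N=0 Z=0
after  3: r0=0x04 r1=0x8f r2=0x04 r3=0x75  N=1 Z=0
after  4: r0=0x71 r1=0x8f r2=0x04 r3=0x75  N=0 Z=0
after  5: r0=0x71 r1=0x8f r2=0x04 r3=0x75  N=0 Z=0
after  6: r0=0x71 r1=0x93 r2=0x04 r3=0x75  N=1 Z=0
-- IRQ taken; context saved, return-PC = 7 --
mismatch: r0: reported 0x51 vs actual 0x71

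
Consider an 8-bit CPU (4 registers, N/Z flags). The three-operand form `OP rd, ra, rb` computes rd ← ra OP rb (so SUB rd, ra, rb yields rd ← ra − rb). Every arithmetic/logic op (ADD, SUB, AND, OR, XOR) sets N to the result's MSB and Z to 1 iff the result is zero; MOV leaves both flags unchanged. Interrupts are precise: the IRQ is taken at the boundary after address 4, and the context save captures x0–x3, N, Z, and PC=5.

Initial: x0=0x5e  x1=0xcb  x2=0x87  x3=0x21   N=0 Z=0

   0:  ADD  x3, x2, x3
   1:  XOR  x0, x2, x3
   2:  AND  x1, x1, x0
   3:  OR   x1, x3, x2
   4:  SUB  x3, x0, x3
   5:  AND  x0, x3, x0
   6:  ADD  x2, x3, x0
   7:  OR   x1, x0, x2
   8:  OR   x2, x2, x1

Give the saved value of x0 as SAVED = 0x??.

SAVED = 0x2f

after  0: x0=0x5e x1=0xcb x2=0x87 x3=0xa8  N=1 Z=0
after  1: x0=0x2f x1=0xcb x2=0x87 x3=0xa8  N=0 Z=0
after  2: x0=0x2f x1=0x0b x2=0x87 x3=0xa8  N=0 Z=0
after  3: x0=0x2f x1=0xaf x2=0x87 x3=0xa8  N=1 Z=0
after  4: x0=0x2f x1=0xaf x2=0x87 x3=0x87  N=1 Z=0
-- IRQ taken; context saved, return-PC = 5 --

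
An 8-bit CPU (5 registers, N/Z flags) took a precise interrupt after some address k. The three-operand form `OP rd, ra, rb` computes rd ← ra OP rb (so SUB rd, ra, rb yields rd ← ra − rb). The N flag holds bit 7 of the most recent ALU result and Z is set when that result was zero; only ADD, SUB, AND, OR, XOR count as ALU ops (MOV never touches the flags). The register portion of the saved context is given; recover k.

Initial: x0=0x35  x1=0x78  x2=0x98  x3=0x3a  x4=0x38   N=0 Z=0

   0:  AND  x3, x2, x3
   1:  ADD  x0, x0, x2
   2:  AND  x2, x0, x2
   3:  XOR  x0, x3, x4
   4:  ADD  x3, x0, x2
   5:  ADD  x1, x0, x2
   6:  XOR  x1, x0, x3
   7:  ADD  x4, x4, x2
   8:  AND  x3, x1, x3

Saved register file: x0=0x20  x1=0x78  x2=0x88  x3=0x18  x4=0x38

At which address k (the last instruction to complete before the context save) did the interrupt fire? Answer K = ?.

K = 3

after  0: x0=0x35 x1=0x78 x2=0x98 x3=0x18 x4=0x38  N=0 Z=0
after  1: x0=0xcd x1=0x78 x2=0x98 x3=0x18 x4=0x38  N=1 Z=0
after  2: x0=0xcd x1=0x78 x2=0x88 x3=0x18 x4=0x38  N=1 Z=0
after  3: x0=0x20 x1=0x78 x2=0x88 x3=0x18 x4=0x38  N=0 Z=0
-- IRQ taken; context saved, return-PC = 4 --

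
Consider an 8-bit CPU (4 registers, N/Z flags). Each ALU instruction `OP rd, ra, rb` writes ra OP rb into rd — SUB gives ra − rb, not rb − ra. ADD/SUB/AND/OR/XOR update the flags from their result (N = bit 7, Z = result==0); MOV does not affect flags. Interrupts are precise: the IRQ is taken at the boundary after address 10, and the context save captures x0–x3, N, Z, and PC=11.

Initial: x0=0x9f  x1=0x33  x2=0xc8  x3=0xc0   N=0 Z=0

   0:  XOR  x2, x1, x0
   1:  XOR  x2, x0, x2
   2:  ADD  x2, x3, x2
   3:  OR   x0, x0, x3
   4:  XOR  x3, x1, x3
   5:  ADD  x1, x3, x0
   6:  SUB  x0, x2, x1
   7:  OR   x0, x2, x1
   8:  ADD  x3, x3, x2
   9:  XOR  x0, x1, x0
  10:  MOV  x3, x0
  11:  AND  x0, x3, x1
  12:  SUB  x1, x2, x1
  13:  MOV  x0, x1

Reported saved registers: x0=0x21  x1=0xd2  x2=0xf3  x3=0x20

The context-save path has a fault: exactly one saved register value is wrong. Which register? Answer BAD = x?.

BAD = x3

after  0: x0=0x9f x1=0x33 x2=0xac x3=0xc0  N=1 Z=0
after  1: x0=0x9f x1=0x33 x2=0x33 x3=0xc0  N=0 Z=0
after  2: x0=0x9f x1=0x33 x2=0xf3 x3=0xc0  N=1 Z=0
after  3: x0=0xdf x1=0x33 x2=0xf3 x3=0xc0  N=1 Z=0
after  4: x0=0xdf x1=0x33 x2=0xf3 x3=0xf3  N=1 Z=0
after  5: x0=0xdf x1=0xd2 x2=0xf3 x3=0xf3  N=1 Z=0
after  6: x0=0x21 x1=0xd2 x2=0xf3 x3=0xf3  N=0 Z=0
after  7: x0=0xf3 x1=0xd2 x2=0xf3 x3=0xf3  N=1 Z=0
after  8: x0=0xf3 x1=0xd2 x2=0xf3 x3=0xe6  N=1 Z=0
after  9: x0=0x21 x1=0xd2 x2=0xf3 x3=0xe6  N=0 Z=0
after 10: x0=0x21 x1=0xd2 x2=0xf3 x3=0x21  N=0 Z=0
-- IRQ taken; context saved, return-PC = 11 --
mismatch: x3: reported 0x20 vs actual 0x21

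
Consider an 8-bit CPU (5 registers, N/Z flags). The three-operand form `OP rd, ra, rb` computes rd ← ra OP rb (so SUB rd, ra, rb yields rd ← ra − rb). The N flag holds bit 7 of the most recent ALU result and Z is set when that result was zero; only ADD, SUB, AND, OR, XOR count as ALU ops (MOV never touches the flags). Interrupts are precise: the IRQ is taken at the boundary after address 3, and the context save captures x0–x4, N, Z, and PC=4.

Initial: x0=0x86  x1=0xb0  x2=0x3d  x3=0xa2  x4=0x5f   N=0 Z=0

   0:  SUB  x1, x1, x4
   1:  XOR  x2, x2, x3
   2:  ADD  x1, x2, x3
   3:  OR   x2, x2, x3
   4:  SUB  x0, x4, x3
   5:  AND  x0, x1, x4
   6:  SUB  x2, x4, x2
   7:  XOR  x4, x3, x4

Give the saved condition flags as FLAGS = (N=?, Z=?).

FLAGS = (N=1, Z=0)

after  0: x0=0x86 x1=0x51 x2=0x3d x3=0xa2 x4=0x5f  N=0 Z=0
after  1: x0=0x86 x1=0x51 x2=0x9f x3=0xa2 x4=0x5f  N=1 Z=0
after  2: x0=0x86 x1=0x41 x2=0x9f x3=0xa2 x4=0x5f  N=0 Z=0
after  3: x0=0x86 x1=0x41 x2=0xbf x3=0xa2 x4=0x5f  N=1 Z=0
-- IRQ taken; context saved, return-PC = 4 --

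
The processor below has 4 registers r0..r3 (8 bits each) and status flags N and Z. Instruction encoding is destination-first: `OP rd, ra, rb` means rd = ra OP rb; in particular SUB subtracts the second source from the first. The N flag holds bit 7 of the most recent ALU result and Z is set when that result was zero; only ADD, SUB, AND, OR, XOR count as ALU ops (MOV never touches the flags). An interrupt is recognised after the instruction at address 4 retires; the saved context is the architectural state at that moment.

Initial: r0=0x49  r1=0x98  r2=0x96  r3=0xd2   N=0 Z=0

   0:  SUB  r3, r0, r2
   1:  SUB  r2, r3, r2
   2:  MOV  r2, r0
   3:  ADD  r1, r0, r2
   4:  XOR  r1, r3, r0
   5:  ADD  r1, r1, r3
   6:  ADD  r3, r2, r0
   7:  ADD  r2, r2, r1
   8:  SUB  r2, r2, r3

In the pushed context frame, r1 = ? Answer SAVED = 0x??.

SAVED = 0xfa

after  0: r0=0x49 r1=0x98 r2=0x96 r3=0xb3  N=1 Z=0
after  1: r0=0x49 r1=0x98 r2=0x1d r3=0xb3  N=0 Z=0
after  2: r0=0x49 r1=0x98 r2=0x49 r3=0xb3  N=0 Z=0
after  3: r0=0x49 r1=0x92 r2=0x49 r3=0xb3  N=1 Z=0
after  4: r0=0x49 r1=0xfa r2=0x49 r3=0xb3  N=1 Z=0
-- IRQ taken; context saved, return-PC = 5 --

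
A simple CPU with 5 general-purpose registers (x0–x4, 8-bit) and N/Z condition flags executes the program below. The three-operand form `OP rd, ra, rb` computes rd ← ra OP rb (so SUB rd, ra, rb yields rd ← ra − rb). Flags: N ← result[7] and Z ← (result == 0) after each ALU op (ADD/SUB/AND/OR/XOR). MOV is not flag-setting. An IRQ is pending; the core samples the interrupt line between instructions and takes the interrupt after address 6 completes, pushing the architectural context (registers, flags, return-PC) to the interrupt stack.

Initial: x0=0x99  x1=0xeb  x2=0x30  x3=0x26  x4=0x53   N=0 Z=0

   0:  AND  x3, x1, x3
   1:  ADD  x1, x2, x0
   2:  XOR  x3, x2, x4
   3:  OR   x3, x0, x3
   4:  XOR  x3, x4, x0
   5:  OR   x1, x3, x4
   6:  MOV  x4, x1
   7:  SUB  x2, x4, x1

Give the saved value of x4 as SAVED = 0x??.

SAVED = 0xdb

after  0: x0=0x99 x1=0xeb x2=0x30 x3=0x22 x4=0x53  N=0 Z=0
after  1: x0=0x99 x1=0xc9 x2=0x30 x3=0x22 x4=0x53  N=1 Z=0
after  2: x0=0x99 x1=0xc9 x2=0x30 x3=0x63 x4=0x53  N=0 Z=0
after  3: x0=0x99 x1=0xc9 x2=0x30 x3=0xfb x4=0x53  N=1 Z=0
after  4: x0=0x99 x1=0xc9 x2=0x30 x3=0xca x4=0x53  N=1 Z=0
after  5: x0=0x99 x1=0xdb x2=0x30 x3=0xca x4=0x53  N=1 Z=0
after  6: x0=0x99 x1=0xdb x2=0x30 x3=0xca x4=0xdb  N=1 Z=0
-- IRQ taken; context saved, return-PC = 7 --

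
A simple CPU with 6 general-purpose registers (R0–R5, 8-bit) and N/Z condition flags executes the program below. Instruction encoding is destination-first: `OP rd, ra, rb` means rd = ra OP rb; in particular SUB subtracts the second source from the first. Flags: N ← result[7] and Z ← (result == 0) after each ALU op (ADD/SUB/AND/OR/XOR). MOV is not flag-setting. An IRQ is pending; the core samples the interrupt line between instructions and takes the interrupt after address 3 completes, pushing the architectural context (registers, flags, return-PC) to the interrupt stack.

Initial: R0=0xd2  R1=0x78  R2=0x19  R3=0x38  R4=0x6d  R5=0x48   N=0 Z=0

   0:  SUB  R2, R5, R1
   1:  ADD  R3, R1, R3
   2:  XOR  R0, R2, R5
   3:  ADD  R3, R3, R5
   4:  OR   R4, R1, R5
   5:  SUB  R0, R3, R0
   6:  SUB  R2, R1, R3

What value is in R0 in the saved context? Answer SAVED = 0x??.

SAVED = 0x98

after  0: R0=0xd2 R1=0x78 R2=0xd0 R3=0x38 R4=0x6d R5=0x48  N=1 Z=0
after  1: R0=0xd2 R1=0x78 R2=0xd0 R3=0xb0 R4=0x6d R5=0x48  N=1 Z=0
after  2: R0=0x98 R1=0x78 R2=0xd0 R3=0xb0 R4=0x6d R5=0x48  N=1 Z=0
after  3: R0=0x98 R1=0x78 R2=0xd0 R3=0xf8 R4=0x6d R5=0x48  N=1 Z=0
-- IRQ taken; context saved, return-PC = 4 --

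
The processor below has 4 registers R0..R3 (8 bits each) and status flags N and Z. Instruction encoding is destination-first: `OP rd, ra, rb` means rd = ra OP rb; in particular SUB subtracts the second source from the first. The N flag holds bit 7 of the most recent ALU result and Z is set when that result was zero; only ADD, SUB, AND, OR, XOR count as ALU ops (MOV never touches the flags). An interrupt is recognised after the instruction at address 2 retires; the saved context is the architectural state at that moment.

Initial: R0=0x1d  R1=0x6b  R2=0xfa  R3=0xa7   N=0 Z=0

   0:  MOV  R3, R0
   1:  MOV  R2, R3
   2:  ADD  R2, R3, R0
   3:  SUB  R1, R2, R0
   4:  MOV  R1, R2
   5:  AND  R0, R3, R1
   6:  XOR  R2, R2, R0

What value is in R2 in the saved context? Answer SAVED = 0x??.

after  0: R0=0x1d R1=0x6b R2=0xfa R3=0x1d  N=0 Z=0
after  1: R0=0x1d R1=0x6b R2=0x1d R3=0x1d  N=0 Z=0
after  2: R0=0x1d R1=0x6b R2=0x3a R3=0x1d  N=0 Z=0
-- IRQ taken; context saved, return-PC = 3 --

SAVED = 0x3a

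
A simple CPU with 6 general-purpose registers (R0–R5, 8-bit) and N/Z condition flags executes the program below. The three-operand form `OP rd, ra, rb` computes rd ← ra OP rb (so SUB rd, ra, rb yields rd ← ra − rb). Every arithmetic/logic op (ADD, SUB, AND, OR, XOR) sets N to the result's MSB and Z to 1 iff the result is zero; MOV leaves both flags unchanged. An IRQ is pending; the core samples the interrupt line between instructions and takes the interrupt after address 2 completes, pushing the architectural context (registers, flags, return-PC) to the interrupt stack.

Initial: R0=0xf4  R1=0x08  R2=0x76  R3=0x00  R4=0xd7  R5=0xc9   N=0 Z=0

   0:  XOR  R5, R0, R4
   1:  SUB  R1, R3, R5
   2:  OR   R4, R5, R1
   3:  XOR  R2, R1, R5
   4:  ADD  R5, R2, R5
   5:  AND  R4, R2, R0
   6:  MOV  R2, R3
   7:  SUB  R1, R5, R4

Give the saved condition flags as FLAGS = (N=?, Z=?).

FLAGS = (N=1, Z=0)

after  0: R0=0xf4 R1=0x08 R2=0x76 R3=0x00 R4=0xd7 R5=0x23  N=0 Z=0
after  1: R0=0xf4 R1=0xdd R2=0x76 R3=0x00 R4=0xd7 R5=0x23  N=1 Z=0
after  2: R0=0xf4 R1=0xdd R2=0x76 R3=0x00 R4=0xff R5=0x23  N=1 Z=0
-- IRQ taken; context saved, return-PC = 3 --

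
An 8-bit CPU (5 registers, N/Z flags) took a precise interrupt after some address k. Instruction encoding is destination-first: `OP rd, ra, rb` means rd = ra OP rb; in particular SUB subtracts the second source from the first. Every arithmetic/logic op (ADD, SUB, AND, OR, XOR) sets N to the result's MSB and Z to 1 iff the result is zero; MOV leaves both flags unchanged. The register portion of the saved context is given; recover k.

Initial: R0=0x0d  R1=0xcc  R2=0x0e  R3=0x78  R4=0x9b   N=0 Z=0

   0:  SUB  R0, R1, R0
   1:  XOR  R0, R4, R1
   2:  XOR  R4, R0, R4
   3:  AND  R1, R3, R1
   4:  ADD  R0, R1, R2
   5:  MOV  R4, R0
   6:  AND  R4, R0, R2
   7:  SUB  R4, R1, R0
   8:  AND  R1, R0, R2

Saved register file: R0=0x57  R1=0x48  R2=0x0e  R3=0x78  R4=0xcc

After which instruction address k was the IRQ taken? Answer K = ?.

K = 3

after  0: R0=0xbf R1=0xcc R2=0x0e R3=0x78 R4=0x9b  N=1 Z=0
after  1: R0=0x57 R1=0xcc R2=0x0e R3=0x78 R4=0x9b  N=0 Z=0
after  2: R0=0x57 R1=0xcc R2=0x0e R3=0x78 R4=0xcc  N=1 Z=0
after  3: R0=0x57 R1=0x48 R2=0x0e R3=0x78 R4=0xcc  N=0 Z=0
-- IRQ taken; context saved, return-PC = 4 --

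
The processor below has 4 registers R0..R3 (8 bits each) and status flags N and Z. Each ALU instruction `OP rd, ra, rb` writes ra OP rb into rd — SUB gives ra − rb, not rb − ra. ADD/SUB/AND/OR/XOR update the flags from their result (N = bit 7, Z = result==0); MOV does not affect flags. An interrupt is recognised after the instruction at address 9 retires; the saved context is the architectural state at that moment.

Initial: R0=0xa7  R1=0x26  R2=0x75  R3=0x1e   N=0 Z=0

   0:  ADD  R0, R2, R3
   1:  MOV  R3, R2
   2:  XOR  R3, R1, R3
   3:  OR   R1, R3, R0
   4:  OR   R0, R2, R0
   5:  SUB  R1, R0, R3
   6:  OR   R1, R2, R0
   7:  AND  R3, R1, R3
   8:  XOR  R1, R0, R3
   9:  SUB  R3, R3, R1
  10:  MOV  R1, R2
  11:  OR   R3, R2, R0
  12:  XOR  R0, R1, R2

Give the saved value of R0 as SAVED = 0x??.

SAVED = 0xf7

after  0: R0=0x93 R1=0x26 R2=0x75 R3=0x1e  N=1 Z=0
after  1: R0=0x93 R1=0x26 R2=0x75 R3=0x75  N=1 Z=0
after  2: R0=0x93 R1=0x26 R2=0x75 R3=0x53  N=0 Z=0
after  3: R0=0x93 R1=0xd3 R2=0x75 R3=0x53  N=1 Z=0
after  4: R0=0xf7 R1=0xd3 R2=0x75 R3=0x53  N=1 Z=0
after  5: R0=0xf7 R1=0xa4 R2=0x75 R3=0x53  N=1 Z=0
after  6: R0=0xf7 R1=0xf7 R2=0x75 R3=0x53  N=1 Z=0
after  7: R0=0xf7 R1=0xf7 R2=0x75 R3=0x53  N=0 Z=0
after  8: R0=0xf7 R1=0xa4 R2=0x75 R3=0x53  N=1 Z=0
after  9: R0=0xf7 R1=0xa4 R2=0x75 R3=0xaf  N=1 Z=0
-- IRQ taken; context saved, return-PC = 10 --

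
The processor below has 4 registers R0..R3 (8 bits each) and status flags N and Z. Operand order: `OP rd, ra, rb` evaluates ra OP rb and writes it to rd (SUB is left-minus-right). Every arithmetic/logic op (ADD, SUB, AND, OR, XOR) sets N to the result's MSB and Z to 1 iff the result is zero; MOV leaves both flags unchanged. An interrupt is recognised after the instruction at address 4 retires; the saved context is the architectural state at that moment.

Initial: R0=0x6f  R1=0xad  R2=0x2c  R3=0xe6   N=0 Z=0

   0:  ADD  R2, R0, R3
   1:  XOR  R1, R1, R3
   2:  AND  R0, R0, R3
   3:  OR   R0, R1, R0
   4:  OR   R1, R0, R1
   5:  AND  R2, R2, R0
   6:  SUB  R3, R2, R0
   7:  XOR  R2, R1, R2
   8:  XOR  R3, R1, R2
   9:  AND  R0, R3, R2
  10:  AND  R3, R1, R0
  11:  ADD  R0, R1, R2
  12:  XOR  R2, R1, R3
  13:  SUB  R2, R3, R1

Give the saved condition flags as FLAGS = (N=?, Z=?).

FLAGS = (N=0, Z=0)

after  0: R0=0x6f R1=0xad R2=0x55 R3=0xe6  N=0 Z=0
after  1: R0=0x6f R1=0x4b R2=0x55 R3=0xe6  N=0 Z=0
after  2: R0=0x66 R1=0x4b R2=0x55 R3=0xe6  N=0 Z=0
after  3: R0=0x6f R1=0x4b R2=0x55 R3=0xe6  N=0 Z=0
after  4: R0=0x6f R1=0x6f R2=0x55 R3=0xe6  N=0 Z=0
-- IRQ taken; context saved, return-PC = 5 --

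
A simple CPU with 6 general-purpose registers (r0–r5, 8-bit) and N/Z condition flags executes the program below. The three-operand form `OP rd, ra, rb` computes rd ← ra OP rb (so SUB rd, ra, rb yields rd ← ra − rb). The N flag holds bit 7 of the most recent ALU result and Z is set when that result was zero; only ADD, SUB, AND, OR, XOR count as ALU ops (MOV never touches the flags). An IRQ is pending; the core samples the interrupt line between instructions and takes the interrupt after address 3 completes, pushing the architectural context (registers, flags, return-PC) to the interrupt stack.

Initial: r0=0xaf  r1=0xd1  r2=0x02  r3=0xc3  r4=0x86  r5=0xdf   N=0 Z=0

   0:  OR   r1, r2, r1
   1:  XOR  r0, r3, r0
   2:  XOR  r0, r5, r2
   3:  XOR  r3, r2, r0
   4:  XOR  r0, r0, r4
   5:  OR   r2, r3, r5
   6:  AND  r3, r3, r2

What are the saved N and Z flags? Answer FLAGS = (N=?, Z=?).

after  0: r0=0xaf r1=0xd3 r2=0x02 r3=0xc3 r4=0x86 r5=0xdf  N=1 Z=0
after  1: r0=0x6c r1=0xd3 r2=0x02 r3=0xc3 r4=0x86 r5=0xdf  N=0 Z=0
after  2: r0=0xdd r1=0xd3 r2=0x02 r3=0xc3 r4=0x86 r5=0xdf  N=1 Z=0
after  3: r0=0xdd r1=0xd3 r2=0x02 r3=0xdf r4=0x86 r5=0xdf  N=1 Z=0
-- IRQ taken; context saved, return-PC = 4 --

FLAGS = (N=1, Z=0)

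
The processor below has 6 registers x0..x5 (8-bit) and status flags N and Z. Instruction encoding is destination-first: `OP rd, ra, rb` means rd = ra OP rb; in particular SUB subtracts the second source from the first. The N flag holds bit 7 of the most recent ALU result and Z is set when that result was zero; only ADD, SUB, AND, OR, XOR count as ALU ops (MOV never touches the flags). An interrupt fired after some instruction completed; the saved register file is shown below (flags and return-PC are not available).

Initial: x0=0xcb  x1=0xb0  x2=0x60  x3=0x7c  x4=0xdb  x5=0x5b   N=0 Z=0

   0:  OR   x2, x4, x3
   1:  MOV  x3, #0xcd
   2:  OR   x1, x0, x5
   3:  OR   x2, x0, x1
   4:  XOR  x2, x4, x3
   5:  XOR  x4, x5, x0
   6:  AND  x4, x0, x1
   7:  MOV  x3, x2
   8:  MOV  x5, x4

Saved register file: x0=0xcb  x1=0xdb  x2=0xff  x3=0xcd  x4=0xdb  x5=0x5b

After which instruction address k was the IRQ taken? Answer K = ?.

after  0: x0=0xcb x1=0xb0 x2=0xff x3=0x7c x4=0xdb x5=0x5b  N=1 Z=0
after  1: x0=0xcb x1=0xb0 x2=0xff x3=0xcd x4=0xdb x5=0x5b  N=1 Z=0
after  2: x0=0xcb x1=0xdb x2=0xff x3=0xcd x4=0xdb x5=0x5b  N=1 Z=0
-- IRQ taken; context saved, return-PC = 3 --

K = 2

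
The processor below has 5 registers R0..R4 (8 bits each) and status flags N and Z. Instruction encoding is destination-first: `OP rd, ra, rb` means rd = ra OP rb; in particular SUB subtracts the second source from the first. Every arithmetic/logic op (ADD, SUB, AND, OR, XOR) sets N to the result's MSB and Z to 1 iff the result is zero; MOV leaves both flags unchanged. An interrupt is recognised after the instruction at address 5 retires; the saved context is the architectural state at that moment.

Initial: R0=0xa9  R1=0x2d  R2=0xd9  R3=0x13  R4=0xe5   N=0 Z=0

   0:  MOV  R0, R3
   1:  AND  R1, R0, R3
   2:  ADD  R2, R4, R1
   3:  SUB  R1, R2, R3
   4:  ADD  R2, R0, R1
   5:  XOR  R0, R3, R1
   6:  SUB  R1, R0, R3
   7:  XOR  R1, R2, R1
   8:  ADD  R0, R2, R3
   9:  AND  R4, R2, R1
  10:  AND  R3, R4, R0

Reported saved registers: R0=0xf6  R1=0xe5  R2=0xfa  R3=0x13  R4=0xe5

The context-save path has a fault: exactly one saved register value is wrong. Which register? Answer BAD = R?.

after  0: R0=0x13 R1=0x2d R2=0xd9 R3=0x13 R4=0xe5  N=0 Z=0
after  1: R0=0x13 R1=0x13 R2=0xd9 R3=0x13 R4=0xe5  N=0 Z=0
after  2: R0=0x13 R1=0x13 R2=0xf8 R3=0x13 R4=0xe5  N=1 Z=0
after  3: R0=0x13 R1=0xe5 R2=0xf8 R3=0x13 R4=0xe5  N=1 Z=0
after  4: R0=0x13 R1=0xe5 R2=0xf8 R3=0x13 R4=0xe5  N=1 Z=0
after  5: R0=0xf6 R1=0xe5 R2=0xf8 R3=0x13 R4=0xe5  N=1 Z=0
-- IRQ taken; context saved, return-PC = 6 --
mismatch: R2: reported 0xfa vs actual 0xf8

BAD = R2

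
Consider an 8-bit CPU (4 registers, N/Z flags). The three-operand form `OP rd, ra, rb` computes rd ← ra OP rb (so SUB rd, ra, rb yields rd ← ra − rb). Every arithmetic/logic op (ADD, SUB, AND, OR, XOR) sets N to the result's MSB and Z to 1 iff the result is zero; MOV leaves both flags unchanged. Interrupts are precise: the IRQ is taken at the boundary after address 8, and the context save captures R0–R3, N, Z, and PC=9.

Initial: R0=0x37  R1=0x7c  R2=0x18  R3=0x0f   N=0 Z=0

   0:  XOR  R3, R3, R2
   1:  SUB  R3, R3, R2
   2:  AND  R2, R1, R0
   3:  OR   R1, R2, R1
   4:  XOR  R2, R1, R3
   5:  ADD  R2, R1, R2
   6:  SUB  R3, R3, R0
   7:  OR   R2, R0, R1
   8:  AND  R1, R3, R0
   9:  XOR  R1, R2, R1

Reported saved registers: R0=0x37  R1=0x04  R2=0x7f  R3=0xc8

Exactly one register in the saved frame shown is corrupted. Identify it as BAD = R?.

after  0: R0=0x37 R1=0x7c R2=0x18 R3=0x17  N=0 Z=0
after  1: R0=0x37 R1=0x7c R2=0x18 R3=0xff  N=1 Z=0
after  2: R0=0x37 R1=0x7c R2=0x34 R3=0xff  N=0 Z=0
after  3: R0=0x37 R1=0x7c R2=0x34 R3=0xff  N=0 Z=0
after  4: R0=0x37 R1=0x7c R2=0x83 R3=0xff  N=1 Z=0
after  5: R0=0x37 R1=0x7c R2=0xff R3=0xff  N=1 Z=0
after  6: R0=0x37 R1=0x7c R2=0xff R3=0xc8  N=1 Z=0
after  7: R0=0x37 R1=0x7c R2=0x7f R3=0xc8  N=0 Z=0
after  8: R0=0x37 R1=0x00 R2=0x7f R3=0xc8  N=0 Z=1
-- IRQ taken; context saved, return-PC = 9 --
mismatch: R1: reported 0x04 vs actual 0x00

BAD = R1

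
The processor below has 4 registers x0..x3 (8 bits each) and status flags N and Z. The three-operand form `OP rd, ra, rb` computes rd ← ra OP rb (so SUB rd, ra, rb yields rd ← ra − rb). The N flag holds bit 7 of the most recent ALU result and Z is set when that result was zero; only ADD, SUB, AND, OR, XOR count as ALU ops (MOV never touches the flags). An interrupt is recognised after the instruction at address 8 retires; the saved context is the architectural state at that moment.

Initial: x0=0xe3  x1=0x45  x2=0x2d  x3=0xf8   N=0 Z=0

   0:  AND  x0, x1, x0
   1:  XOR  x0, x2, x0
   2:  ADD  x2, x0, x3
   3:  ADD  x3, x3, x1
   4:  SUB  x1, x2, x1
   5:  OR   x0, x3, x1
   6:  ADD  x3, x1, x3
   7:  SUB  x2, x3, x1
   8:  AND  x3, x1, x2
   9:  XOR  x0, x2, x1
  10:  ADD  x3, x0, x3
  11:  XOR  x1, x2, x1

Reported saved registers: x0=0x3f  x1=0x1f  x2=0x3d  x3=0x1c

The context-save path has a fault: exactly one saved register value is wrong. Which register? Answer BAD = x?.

BAD = x3

after  0: x0=0x41 x1=0x45 x2=0x2d x3=0xf8  N=0 Z=0
after  1: x0=0x6c x1=0x45 x2=0x2d x3=0xf8  N=0 Z=0
after  2: x0=0x6c x1=0x45 x2=0x64 x3=0xf8  N=0 Z=0
after  3: x0=0x6c x1=0x45 x2=0x64 x3=0x3d  N=0 Z=0
after  4: x0=0x6c x1=0x1f x2=0x64 x3=0x3d  N=0 Z=0
after  5: x0=0x3f x1=0x1f x2=0x64 x3=0x3d  N=0 Z=0
after  6: x0=0x3f x1=0x1f x2=0x64 x3=0x5c  N=0 Z=0
after  7: x0=0x3f x1=0x1f x2=0x3d x3=0x5c  N=0 Z=0
after  8: x0=0x3f x1=0x1f x2=0x3d x3=0x1d  N=0 Z=0
-- IRQ taken; context saved, return-PC = 9 --
mismatch: x3: reported 0x1c vs actual 0x1d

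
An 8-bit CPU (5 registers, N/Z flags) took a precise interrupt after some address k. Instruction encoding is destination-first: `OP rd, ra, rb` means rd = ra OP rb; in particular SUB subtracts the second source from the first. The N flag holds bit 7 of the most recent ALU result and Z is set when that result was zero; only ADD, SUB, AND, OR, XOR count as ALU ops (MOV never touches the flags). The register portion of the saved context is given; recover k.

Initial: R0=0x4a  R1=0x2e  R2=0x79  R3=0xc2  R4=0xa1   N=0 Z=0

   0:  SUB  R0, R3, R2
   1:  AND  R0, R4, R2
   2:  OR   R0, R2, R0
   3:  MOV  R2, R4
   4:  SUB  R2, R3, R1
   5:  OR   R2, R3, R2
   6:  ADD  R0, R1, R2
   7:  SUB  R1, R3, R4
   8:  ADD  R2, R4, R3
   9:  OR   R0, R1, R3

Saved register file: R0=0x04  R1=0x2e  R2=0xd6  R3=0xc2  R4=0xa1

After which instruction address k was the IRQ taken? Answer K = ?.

K = 6

after  0: R0=0x49 R1=0x2e R2=0x79 R3=0xc2 R4=0xa1  N=0 Z=0
after  1: R0=0x21 R1=0x2e R2=0x79 R3=0xc2 R4=0xa1  N=0 Z=0
after  2: R0=0x79 R1=0x2e R2=0x79 R3=0xc2 R4=0xa1  N=0 Z=0
after  3: R0=0x79 R1=0x2e R2=0xa1 R3=0xc2 R4=0xa1  N=0 Z=0
after  4: R0=0x79 R1=0x2e R2=0x94 R3=0xc2 R4=0xa1  N=1 Z=0
after  5: R0=0x79 R1=0x2e R2=0xd6 R3=0xc2 R4=0xa1  N=1 Z=0
after  6: R0=0x04 R1=0x2e R2=0xd6 R3=0xc2 R4=0xa1  N=0 Z=0
-- IRQ taken; context saved, return-PC = 7 --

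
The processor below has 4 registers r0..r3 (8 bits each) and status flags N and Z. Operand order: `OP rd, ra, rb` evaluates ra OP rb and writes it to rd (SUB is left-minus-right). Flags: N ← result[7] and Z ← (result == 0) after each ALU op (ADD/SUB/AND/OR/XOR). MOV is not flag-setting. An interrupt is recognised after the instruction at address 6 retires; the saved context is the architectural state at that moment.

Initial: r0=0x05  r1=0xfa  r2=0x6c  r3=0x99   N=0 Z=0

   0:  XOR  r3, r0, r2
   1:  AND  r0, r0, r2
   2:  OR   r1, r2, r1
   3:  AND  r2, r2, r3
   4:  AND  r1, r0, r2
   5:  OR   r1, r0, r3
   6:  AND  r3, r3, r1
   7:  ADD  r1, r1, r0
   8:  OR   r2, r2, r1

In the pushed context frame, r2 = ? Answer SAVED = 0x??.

SAVED = 0x68

after  0: r0=0x05 r1=0xfa r2=0x6c r3=0x69  N=0 Z=0
after  1: r0=0x04 r1=0xfa r2=0x6c r3=0x69  N=0 Z=0
after  2: r0=0x04 r1=0xfe r2=0x6c r3=0x69  N=1 Z=0
after  3: r0=0x04 r1=0xfe r2=0x68 r3=0x69  N=0 Z=0
after  4: r0=0x04 r1=0x00 r2=0x68 r3=0x69  N=0 Z=1
after  5: r0=0x04 r1=0x6d r2=0x68 r3=0x69  N=0 Z=0
after  6: r0=0x04 r1=0x6d r2=0x68 r3=0x69  N=0 Z=0
-- IRQ taken; context saved, return-PC = 7 --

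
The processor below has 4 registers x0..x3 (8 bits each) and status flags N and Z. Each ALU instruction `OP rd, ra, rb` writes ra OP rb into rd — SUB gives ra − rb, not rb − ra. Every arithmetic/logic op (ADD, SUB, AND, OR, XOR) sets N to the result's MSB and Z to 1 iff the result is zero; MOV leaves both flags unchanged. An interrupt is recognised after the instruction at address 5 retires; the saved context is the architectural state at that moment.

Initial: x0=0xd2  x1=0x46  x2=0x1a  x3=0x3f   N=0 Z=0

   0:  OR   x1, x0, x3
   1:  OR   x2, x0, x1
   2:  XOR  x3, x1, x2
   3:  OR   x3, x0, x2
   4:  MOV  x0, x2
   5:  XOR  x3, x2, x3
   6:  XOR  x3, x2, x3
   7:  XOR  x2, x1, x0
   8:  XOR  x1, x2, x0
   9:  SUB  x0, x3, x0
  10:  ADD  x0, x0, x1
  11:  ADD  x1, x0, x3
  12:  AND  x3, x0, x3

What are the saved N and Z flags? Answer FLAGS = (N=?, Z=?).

FLAGS = (N=0, Z=1)

after  0: x0=0xd2 x1=0xff x2=0x1a x3=0x3f  N=1 Z=0
after  1: x0=0xd2 x1=0xff x2=0xff x3=0x3f  N=1 Z=0
after  2: x0=0xd2 x1=0xff x2=0xff x3=0x00  N=0 Z=1
after  3: x0=0xd2 x1=0xff x2=0xff x3=0xff  N=1 Z=0
after  4: x0=0xff x1=0xff x2=0xff x3=0xff  N=1 Z=0
after  5: x0=0xff x1=0xff x2=0xff x3=0x00  N=0 Z=1
-- IRQ taken; context saved, return-PC = 6 --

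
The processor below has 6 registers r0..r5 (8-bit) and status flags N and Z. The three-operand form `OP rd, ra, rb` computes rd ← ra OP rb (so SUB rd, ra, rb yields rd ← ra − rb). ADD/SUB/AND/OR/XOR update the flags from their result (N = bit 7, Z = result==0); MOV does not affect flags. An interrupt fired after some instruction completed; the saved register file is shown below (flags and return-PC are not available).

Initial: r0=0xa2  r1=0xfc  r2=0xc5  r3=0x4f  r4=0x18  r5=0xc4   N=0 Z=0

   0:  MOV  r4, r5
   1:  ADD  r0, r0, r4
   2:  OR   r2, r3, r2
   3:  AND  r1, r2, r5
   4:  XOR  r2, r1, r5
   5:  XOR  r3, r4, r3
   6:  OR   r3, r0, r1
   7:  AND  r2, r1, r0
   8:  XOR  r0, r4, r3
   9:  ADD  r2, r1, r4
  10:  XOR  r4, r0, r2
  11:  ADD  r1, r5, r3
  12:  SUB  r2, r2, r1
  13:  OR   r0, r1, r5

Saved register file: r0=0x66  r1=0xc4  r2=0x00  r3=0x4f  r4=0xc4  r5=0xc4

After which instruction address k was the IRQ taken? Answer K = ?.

after  0: r0=0xa2 r1=0xfc r2=0xc5 r3=0x4f r4=0xc4 r5=0xc4  N=0 Z=0
after  1: r0=0x66 r1=0xfc r2=0xc5 r3=0x4f r4=0xc4 r5=0xc4  N=0 Z=0
after  2: r0=0x66 r1=0xfc r2=0xcf r3=0x4f r4=0xc4 r5=0xc4  N=1 Z=0
after  3: r0=0x66 r1=0xc4 r2=0xcf r3=0x4f r4=0xc4 r5=0xc4  N=1 Z=0
after  4: r0=0x66 r1=0xc4 r2=0x00 r3=0x4f r4=0xc4 r5=0xc4  N=0 Z=1
-- IRQ taken; context saved, return-PC = 5 --

K = 4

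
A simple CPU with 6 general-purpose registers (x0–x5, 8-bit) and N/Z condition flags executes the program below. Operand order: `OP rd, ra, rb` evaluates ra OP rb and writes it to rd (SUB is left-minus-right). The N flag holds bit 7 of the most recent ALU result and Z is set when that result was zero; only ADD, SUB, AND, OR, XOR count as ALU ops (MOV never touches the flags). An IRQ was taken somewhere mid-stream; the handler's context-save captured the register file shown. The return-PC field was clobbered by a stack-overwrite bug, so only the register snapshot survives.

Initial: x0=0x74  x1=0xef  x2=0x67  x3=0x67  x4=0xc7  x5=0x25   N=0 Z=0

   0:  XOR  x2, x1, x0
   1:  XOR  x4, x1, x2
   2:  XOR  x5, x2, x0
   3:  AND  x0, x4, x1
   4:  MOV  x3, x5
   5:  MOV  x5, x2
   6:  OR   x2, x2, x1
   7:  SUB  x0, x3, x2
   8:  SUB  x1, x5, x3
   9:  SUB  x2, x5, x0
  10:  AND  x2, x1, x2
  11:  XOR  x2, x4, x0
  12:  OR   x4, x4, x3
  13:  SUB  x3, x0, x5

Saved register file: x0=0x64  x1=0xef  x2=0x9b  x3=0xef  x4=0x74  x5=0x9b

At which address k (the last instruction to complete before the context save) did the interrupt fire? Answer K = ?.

K = 5

after  0: x0=0x74 x1=0xef x2=0x9b x3=0x67 x4=0xc7 x5=0x25  N=1 Z=0
after  1: x0=0x74 x1=0xef x2=0x9b x3=0x67 x4=0x74 x5=0x25  N=0 Z=0
after  2: x0=0x74 x1=0xef x2=0x9b x3=0x67 x4=0x74 x5=0xef  N=1 Z=0
after  3: x0=0x64 x1=0xef x2=0x9b x3=0x67 x4=0x74 x5=0xef  N=0 Z=0
after  4: x0=0x64 x1=0xef x2=0x9b x3=0xef x4=0x74 x5=0xef  N=0 Z=0
after  5: x0=0x64 x1=0xef x2=0x9b x3=0xef x4=0x74 x5=0x9b  N=0 Z=0
-- IRQ taken; context saved, return-PC = 6 --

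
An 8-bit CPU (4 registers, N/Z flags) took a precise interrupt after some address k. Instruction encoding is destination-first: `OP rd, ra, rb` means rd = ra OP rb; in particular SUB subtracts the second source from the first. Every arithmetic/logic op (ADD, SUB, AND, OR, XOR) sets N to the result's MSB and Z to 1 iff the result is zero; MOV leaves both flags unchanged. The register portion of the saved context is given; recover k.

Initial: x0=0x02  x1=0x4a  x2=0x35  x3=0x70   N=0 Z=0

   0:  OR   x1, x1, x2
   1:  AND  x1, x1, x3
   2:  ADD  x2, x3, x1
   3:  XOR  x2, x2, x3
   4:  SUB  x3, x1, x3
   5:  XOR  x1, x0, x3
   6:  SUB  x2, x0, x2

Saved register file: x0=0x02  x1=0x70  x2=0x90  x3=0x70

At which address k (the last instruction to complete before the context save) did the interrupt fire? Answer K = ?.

K = 3

after  0: x0=0x02 x1=0x7f x2=0x35 x3=0x70  N=0 Z=0
after  1: x0=0x02 x1=0x70 x2=0x35 x3=0x70  N=0 Z=0
after  2: x0=0x02 x1=0x70 x2=0xe0 x3=0x70  N=1 Z=0
after  3: x0=0x02 x1=0x70 x2=0x90 x3=0x70  N=1 Z=0
-- IRQ taken; context saved, return-PC = 4 --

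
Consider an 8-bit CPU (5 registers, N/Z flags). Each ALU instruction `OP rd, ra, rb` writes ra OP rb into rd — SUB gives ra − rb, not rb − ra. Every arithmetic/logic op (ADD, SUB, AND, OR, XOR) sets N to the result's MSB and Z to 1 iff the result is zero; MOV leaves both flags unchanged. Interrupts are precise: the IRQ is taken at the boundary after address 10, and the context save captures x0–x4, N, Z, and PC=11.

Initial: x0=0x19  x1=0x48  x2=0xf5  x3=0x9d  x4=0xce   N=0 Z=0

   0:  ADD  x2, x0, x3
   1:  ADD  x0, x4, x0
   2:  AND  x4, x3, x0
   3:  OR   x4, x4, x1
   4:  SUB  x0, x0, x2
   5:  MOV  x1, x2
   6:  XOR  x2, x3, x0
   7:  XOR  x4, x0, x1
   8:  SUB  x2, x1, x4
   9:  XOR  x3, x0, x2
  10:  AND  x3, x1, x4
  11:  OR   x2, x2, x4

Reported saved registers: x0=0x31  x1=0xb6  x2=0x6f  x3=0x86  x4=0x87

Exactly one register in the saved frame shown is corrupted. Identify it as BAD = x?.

after  0: x0=0x19 x1=0x48 x2=0xb6 x3=0x9d x4=0xce  N=1 Z=0
after  1: x0=0xe7 x1=0x48 x2=0xb6 x3=0x9d x4=0xce  N=1 Z=0
after  2: x0=0xe7 x1=0x48 x2=0xb6 x3=0x9d x4=0x85  N=1 Z=0
after  3: x0=0xe7 x1=0x48 x2=0xb6 x3=0x9d x4=0xcd  N=1 Z=0
after  4: x0=0x31 x1=0x48 x2=0xb6 x3=0x9d x4=0xcd  N=0 Z=0
after  5: x0=0x31 x1=0xb6 x2=0xb6 x3=0x9d x4=0xcd  N=0 Z=0
after  6: x0=0x31 x1=0xb6 x2=0xac x3=0x9d x4=0xcd  N=1 Z=0
after  7: x0=0x31 x1=0xb6 x2=0xac x3=0x9d x4=0x87  N=1 Z=0
after  8: x0=0x31 x1=0xb6 x2=0x2f x3=0x9d x4=0x87  N=0 Z=0
after  9: x0=0x31 x1=0xb6 x2=0x2f x3=0x1e x4=0x87  N=0 Z=0
after 10: x0=0x31 x1=0xb6 x2=0x2f x3=0x86 x4=0x87  N=1 Z=0
-- IRQ taken; context saved, return-PC = 11 --
mismatch: x2: reported 0x6f vs actual 0x2f

BAD = x2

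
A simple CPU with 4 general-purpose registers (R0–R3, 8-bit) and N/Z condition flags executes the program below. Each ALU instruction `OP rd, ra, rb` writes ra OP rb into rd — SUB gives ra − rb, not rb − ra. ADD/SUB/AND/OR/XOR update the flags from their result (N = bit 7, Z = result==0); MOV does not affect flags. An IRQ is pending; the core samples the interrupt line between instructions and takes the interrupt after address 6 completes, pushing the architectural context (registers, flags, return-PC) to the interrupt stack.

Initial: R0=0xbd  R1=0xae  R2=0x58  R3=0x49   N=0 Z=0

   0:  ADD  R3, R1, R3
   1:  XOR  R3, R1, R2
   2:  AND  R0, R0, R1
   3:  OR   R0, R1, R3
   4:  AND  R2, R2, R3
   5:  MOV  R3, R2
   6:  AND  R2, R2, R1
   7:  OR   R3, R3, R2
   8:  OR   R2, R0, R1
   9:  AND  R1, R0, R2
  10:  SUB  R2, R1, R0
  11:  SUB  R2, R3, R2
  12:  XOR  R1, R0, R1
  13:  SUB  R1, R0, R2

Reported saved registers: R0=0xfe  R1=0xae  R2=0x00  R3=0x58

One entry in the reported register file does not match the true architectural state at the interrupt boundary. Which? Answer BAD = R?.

after  0: R0=0xbd R1=0xae R2=0x58 R3=0xf7  N=1 Z=0
after  1: R0=0xbd R1=0xae R2=0x58 R3=0xf6  N=1 Z=0
after  2: R0=0xac R1=0xae R2=0x58 R3=0xf6  N=1 Z=0
after  3: R0=0xfe R1=0xae R2=0x58 R3=0xf6  N=1 Z=0
after  4: R0=0xfe R1=0xae R2=0x50 R3=0xf6  N=0 Z=0
after  5: R0=0xfe R1=0xae R2=0x50 R3=0x50  N=0 Z=0
after  6: R0=0xfe R1=0xae R2=0x00 R3=0x50  N=0 Z=1
-- IRQ taken; context saved, return-PC = 7 --
mismatch: R3: reported 0x58 vs actual 0x50

BAD = R3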